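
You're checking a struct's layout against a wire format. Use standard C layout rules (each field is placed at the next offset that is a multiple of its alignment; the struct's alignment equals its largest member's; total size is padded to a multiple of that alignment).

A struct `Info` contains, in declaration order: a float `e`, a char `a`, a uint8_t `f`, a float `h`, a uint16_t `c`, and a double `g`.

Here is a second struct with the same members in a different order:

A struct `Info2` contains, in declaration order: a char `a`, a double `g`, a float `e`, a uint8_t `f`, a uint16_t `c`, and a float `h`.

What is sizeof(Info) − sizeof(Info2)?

e at 0 (size 4, align 4) → ends 4
a at 4 (size 1, align 1) → ends 5
f at 5 (size 1, align 1) → ends 6
pad 2 to align 4 for h
h at 8 (size 4, align 4) → ends 12
c at 12 (size 2, align 2) → ends 14
pad 2 to align 8 for g
g at 16 (size 8, align 8) → ends 24
total 24 bytes, alignment 8
— Info2 —
a at 0 (size 1, align 1) → ends 1
pad 7 to align 8 for g
g at 8 (size 8, align 8) → ends 16
e at 16 (size 4, align 4) → ends 20
f at 20 (size 1, align 1) → ends 21
pad 1 to align 2 for c
c at 22 (size 2, align 2) → ends 24
h at 24 (size 4, align 4) → ends 28
tail pad 4 to reach multiple of 8
total 32 bytes, alignment 8
24 − 32 = -8

-8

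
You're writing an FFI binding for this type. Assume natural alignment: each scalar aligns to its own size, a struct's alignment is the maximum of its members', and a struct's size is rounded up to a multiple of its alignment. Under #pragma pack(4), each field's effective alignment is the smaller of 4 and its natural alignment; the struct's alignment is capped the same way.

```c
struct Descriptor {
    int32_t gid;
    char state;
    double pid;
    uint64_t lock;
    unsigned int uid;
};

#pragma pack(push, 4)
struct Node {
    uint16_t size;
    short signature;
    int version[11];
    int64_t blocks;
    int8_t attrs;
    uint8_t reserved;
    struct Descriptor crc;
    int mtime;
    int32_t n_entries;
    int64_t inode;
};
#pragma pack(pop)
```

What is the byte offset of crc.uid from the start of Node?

84

Descriptor: 0..4  gid  (4B, 4-aligned); 4..5  state  (1B, 1-aligned); 5..8  -- padding (3B); 8..16  pid  (8B, 8-aligned); 16..24  lock  (8B, 8-aligned); 24..28  uid  (4B, 4-aligned); 28..32  -- tail padding (4B); sizeof = 32, alignof = 8
0..2  size  (2B, 2-aligned)
2..4  signature  (2B, 2-aligned)
4..48  version  (44B, 4-aligned)
48..56  blocks  (8B, 4-aligned)
56..57  attrs  (1B, 1-aligned)
57..58  reserved  (1B, 1-aligned)
58..60  -- padding (2B)
60..92  crc  (32B, 4-aligned)
within Descriptor: uid at 24
60 + 24 = 84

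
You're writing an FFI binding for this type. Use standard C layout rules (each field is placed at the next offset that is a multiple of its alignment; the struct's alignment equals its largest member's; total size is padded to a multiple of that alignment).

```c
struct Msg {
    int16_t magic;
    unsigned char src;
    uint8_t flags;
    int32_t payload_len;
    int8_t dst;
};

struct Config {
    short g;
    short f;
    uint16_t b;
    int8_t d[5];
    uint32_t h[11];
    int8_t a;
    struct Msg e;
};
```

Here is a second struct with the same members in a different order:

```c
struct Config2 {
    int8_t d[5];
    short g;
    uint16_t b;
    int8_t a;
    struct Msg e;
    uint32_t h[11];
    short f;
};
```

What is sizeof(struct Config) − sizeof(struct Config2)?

Msg: magic at 0 (size 2, align 2) → ends 2; src at 2 (size 1, align 1) → ends 3; flags at 3 (size 1, align 1) → ends 4; payload_len at 4 (size 4, align 4) → ends 8; dst at 8 (size 1, align 1) → ends 9; tail pad 3 to reach multiple of 4; total 12 bytes, alignment 4
g at 0 (size 2, align 2) → ends 2
f at 2 (size 2, align 2) → ends 4
b at 4 (size 2, align 2) → ends 6
d at 6 (size 5, align 1) → ends 11
pad 1 to align 4 for h
h at 12 (size 44, align 4) → ends 56
a at 56 (size 1, align 1) → ends 57
pad 3 to align 4 for e
e at 60 (size 12, align 4) → ends 72
total 72 bytes, alignment 4
— Config2 —
d at 0 (size 5, align 1) → ends 5
pad 1 to align 2 for g
g at 6 (size 2, align 2) → ends 8
b at 8 (size 2, align 2) → ends 10
a at 10 (size 1, align 1) → ends 11
pad 1 to align 4 for e
e at 12 (size 12, align 4) → ends 24
h at 24 (size 44, align 4) → ends 68
f at 68 (size 2, align 2) → ends 70
tail pad 2 to reach multiple of 4
total 72 bytes, alignment 4
72 − 72 = 0

0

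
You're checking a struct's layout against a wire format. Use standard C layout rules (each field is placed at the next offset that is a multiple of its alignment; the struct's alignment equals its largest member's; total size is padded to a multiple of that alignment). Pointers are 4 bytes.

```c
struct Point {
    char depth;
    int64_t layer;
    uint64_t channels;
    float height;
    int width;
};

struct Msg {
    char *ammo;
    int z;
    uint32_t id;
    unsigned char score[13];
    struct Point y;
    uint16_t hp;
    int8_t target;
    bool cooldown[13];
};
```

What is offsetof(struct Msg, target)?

66

Point: @0: depth [1B, align 1] → 1; +7 pad (align 8); @8: layer [8B, align 8] → 16; @16: channels [8B, align 8] → 24; @24: height [4B, align 4] → 28; @28: width [4B, align 4] → 32; size 32, align 8
@0: ammo [4B, align 4] → 4
@4: z [4B, align 4] → 8
@8: id [4B, align 4] → 12
@12: score [13B, align 1] → 25
+7 pad (align 8)
@32: y [32B, align 8] → 64
@64: hp [2B, align 2] → 66
@66: target [1B, align 1] → 67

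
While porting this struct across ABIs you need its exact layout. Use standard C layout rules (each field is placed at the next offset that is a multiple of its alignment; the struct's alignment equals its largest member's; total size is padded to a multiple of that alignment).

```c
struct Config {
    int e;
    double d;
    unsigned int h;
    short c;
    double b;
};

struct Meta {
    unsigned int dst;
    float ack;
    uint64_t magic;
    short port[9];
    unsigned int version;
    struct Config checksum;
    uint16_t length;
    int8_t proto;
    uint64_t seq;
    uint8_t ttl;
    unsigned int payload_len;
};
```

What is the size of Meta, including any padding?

Config: e at 0 (size 4, align 4) → ends 4; pad 4 to align 8 for d; d at 8 (size 8, align 8) → ends 16; h at 16 (size 4, align 4) → ends 20; c at 20 (size 2, align 2) → ends 22; pad 2 to align 8 for b; b at 24 (size 8, align 8) → ends 32; total 32 bytes, alignment 8
dst at 0 (size 4, align 4) → ends 4
ack at 4 (size 4, align 4) → ends 8
magic at 8 (size 8, align 8) → ends 16
port at 16 (size 18, align 2) → ends 34
pad 2 to align 4 for version
version at 36 (size 4, align 4) → ends 40
checksum at 40 (size 32, align 8) → ends 72
length at 72 (size 2, align 2) → ends 74
proto at 74 (size 1, align 1) → ends 75
pad 5 to align 8 for seq
seq at 80 (size 8, align 8) → ends 88
ttl at 88 (size 1, align 1) → ends 89
pad 3 to align 4 for payload_len
payload_len at 92 (size 4, align 4) → ends 96
total 96 bytes, alignment 8

96 bytes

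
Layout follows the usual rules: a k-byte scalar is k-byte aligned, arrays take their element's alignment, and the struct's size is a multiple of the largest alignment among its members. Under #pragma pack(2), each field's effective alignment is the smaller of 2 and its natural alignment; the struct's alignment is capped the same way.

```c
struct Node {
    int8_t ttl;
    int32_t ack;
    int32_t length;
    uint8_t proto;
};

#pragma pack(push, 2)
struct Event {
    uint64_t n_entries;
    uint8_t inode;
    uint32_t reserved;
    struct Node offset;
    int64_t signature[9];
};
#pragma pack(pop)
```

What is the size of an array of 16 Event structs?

Node: ttl at 0 (size 1, align 1) → ends 1; pad 3 to align 4 for ack; ack at 4 (size 4, align 4) → ends 8; length at 8 (size 4, align 4) → ends 12; proto at 12 (size 1, align 1) → ends 13; tail pad 3 to reach multiple of 4; total 16 bytes, alignment 4
n_entries at 0 (size 8, align 2) → ends 8
inode at 8 (size 1, align 1) → ends 9
pad 1 to align 2 for reserved
reserved at 10 (size 4, align 2) → ends 14
offset at 14 (size 16, align 2) → ends 30
signature at 30 (size 72, align 2) → ends 102
total 102 bytes, alignment 2
array of 16: 16 × 102 = 1632

1632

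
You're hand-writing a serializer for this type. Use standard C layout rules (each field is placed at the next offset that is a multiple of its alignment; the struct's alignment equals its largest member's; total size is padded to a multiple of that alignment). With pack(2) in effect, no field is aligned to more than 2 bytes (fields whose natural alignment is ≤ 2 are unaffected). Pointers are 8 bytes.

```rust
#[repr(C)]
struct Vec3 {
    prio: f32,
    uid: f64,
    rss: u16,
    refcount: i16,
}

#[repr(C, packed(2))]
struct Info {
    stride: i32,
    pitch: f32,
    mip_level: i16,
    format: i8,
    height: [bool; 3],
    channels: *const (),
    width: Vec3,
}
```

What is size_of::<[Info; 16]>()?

736

Vec3: 0..4  prio  (4B, 4-aligned); 4..8  -- padding (4B); 8..16  uid  (8B, 8-aligned); 16..18  rss  (2B, 2-aligned); 18..20  refcount  (2B, 2-aligned); 20..24  -- tail padding (4B); sizeof = 24, alignof = 8
0..4  stride  (4B, 2-aligned)
4..8  pitch  (4B, 2-aligned)
8..10  mip_level  (2B, 2-aligned)
10..11  format  (1B, 1-aligned)
11..14  height  (3B, 1-aligned)
14..22  channels  (8B, 2-aligned)
22..46  width  (24B, 2-aligned)
sizeof = 46, alignof = 2
array of 16: 16 × 46 = 736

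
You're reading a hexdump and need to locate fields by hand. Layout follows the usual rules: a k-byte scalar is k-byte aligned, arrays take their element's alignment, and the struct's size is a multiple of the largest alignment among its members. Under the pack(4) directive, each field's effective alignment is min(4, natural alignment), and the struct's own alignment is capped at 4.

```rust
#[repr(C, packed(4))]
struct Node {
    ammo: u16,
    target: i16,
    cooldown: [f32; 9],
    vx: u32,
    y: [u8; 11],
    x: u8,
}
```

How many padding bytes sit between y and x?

0

0..2  ammo  (2B, 2-aligned)
2..4  target  (2B, 2-aligned)
4..40  cooldown  (36B, 4-aligned)
40..44  vx  (4B, 4-aligned)
44..55  y  (11B, 1-aligned)
55..56  x  (1B, 1-aligned)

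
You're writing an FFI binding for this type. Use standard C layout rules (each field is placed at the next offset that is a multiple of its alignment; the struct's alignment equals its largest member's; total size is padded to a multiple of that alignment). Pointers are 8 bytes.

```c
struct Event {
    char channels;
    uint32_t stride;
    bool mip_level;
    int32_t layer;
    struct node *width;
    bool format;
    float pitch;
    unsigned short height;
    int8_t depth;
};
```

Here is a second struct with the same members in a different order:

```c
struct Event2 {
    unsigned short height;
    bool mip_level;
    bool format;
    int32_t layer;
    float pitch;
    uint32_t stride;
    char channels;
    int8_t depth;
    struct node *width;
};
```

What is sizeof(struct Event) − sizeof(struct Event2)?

@0: channels [1B, align 1] → 1
+3 pad (align 4)
@4: stride [4B, align 4] → 8
@8: mip_level [1B, align 1] → 9
+3 pad (align 4)
@12: layer [4B, align 4] → 16
@16: width [8B, align 8] → 24
@24: format [1B, align 1] → 25
+3 pad (align 4)
@28: pitch [4B, align 4] → 32
@32: height [2B, align 2] → 34
@34: depth [1B, align 1] → 35
+5 tail pad (align 8)
size 40, align 8
— Event2 —
@0: height [2B, align 2] → 2
@2: mip_level [1B, align 1] → 3
@3: format [1B, align 1] → 4
@4: layer [4B, align 4] → 8
@8: pitch [4B, align 4] → 12
@12: stride [4B, align 4] → 16
@16: channels [1B, align 1] → 17
@17: depth [1B, align 1] → 18
+6 pad (align 8)
@24: width [8B, align 8] → 32
size 32, align 8
40 − 32 = 8

8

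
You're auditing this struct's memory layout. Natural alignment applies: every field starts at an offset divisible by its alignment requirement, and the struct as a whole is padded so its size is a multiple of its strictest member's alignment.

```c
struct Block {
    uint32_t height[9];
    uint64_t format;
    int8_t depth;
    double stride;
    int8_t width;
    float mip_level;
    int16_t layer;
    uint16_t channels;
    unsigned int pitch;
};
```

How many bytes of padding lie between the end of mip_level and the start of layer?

0

0..36  height  (36B, 4-aligned)
36..40  -- padding (4B)
40..48  format  (8B, 8-aligned)
48..49  depth  (1B, 1-aligned)
49..56  -- padding (7B)
56..64  stride  (8B, 8-aligned)
64..65  width  (1B, 1-aligned)
65..68  -- padding (3B)
68..72  mip_level  (4B, 4-aligned)
72..74  layer  (2B, 2-aligned)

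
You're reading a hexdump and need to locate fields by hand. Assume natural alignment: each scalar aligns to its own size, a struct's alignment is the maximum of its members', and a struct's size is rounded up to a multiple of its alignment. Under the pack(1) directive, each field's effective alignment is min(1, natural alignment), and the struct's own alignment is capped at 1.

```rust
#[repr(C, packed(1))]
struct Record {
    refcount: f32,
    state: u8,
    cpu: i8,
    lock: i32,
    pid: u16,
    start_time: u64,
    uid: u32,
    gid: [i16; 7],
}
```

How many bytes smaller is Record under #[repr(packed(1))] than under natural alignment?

natural layout:
  0..4  refcount  (4B, 4-aligned)
  4..5  state  (1B, 1-aligned)
  5..6  cpu  (1B, 1-aligned)
  6..8  -- padding (2B)
  8..12  lock  (4B, 4-aligned)
  12..14  pid  (2B, 2-aligned)
  14..16  -- padding (2B)
  16..24  start_time  (8B, 8-aligned)
  24..28  uid  (4B, 4-aligned)
  28..42  gid  (14B, 2-aligned)
  42..48  -- tail padding (6B)
  sizeof = 48, alignof = 8
packed(1) layout:
  0..4  refcount  (4B, 1-aligned)
  4..5  state  (1B, 1-aligned)
  5..6  cpu  (1B, 1-aligned)
  6..10  lock  (4B, 1-aligned)
  10..12  pid  (2B, 1-aligned)
  12..20  start_time  (8B, 1-aligned)
  20..24  uid  (4B, 1-aligned)
  24..38  gid  (14B, 1-aligned)
  sizeof = 38, alignof = 1
48 − 38 = 10

10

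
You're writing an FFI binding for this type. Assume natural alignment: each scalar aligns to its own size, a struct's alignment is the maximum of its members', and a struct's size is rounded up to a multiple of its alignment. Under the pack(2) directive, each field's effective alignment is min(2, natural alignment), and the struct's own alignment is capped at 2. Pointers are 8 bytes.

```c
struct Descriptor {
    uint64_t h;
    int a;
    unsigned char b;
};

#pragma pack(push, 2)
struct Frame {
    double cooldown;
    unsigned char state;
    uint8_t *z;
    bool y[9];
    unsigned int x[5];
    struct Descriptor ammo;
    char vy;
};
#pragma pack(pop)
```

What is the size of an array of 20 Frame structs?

Descriptor: h at 0 (size 8, align 8) → ends 8; a at 8 (size 4, align 4) → ends 12; b at 12 (size 1, align 1) → ends 13; tail pad 3 to reach multiple of 8; total 16 bytes, alignment 8
cooldown at 0 (size 8, align 2) → ends 8
state at 8 (size 1, align 1) → ends 9
pad 1 to align 2 for z
z at 10 (size 8, align 2) → ends 18
y at 18 (size 9, align 1) → ends 27
pad 1 to align 2 for x
x at 28 (size 20, align 2) → ends 48
ammo at 48 (size 16, align 2) → ends 64
vy at 64 (size 1, align 1) → ends 65
tail pad 1 to reach multiple of 2
total 66 bytes, alignment 2
array of 20: 20 × 66 = 1320

1320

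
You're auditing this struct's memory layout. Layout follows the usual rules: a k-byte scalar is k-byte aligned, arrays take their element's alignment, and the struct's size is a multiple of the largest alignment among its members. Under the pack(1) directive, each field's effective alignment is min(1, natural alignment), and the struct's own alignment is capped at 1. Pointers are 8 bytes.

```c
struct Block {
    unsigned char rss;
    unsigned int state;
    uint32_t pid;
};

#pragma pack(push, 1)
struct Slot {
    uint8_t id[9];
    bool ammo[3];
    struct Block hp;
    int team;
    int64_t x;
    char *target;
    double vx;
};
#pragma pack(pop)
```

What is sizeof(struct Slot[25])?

Block: @0: rss [1B, align 1] → 1; +3 pad (align 4); @4: state [4B, align 4] → 8; @8: pid [4B, align 4] → 12; size 12, align 4
@0: id [9B, align 1] → 9
@9: ammo [3B, align 1] → 12
@12: hp [12B, align 1] → 24
@24: team [4B, align 1] → 28
@28: x [8B, align 1] → 36
@36: target [8B, align 1] → 44
@44: vx [8B, align 1] → 52
size 52, align 1
array of 25: 25 × 52 = 1300

1300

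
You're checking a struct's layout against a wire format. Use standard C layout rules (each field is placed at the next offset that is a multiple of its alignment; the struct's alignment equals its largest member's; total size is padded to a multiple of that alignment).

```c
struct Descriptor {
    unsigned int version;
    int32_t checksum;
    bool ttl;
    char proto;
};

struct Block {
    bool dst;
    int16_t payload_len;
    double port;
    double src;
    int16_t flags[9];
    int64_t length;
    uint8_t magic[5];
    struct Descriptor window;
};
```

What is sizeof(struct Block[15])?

1200

Descriptor: 0..4  version  (4B, 4-aligned); 4..8  checksum  (4B, 4-aligned); 8..9  ttl  (1B, 1-aligned); 9..10  proto  (1B, 1-aligned); 10..12  -- tail padding (2B); sizeof = 12, alignof = 4
0..1  dst  (1B, 1-aligned)
1..2  -- padding (1B)
2..4  payload_len  (2B, 2-aligned)
4..8  -- padding (4B)
8..16  port  (8B, 8-aligned)
16..24  src  (8B, 8-aligned)
24..42  flags  (18B, 2-aligned)
42..48  -- padding (6B)
48..56  length  (8B, 8-aligned)
56..61  magic  (5B, 1-aligned)
61..64  -- padding (3B)
64..76  window  (12B, 4-aligned)
76..80  -- tail padding (4B)
sizeof = 80, alignof = 8
array of 15: 15 × 80 = 1200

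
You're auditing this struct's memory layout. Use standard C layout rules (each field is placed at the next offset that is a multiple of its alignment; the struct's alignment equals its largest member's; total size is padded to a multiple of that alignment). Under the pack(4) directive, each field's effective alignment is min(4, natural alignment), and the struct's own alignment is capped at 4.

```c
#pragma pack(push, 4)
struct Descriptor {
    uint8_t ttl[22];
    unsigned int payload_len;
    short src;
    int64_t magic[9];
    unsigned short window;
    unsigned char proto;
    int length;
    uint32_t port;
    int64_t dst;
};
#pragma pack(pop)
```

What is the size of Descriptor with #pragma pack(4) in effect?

@0: ttl [22B, align 1] → 22
+2 pad (align 4)
@24: payload_len [4B, align 4] → 28
@28: src [2B, align 2] → 30
+2 pad (align 4)
@32: magic [72B, align 4] → 104
@104: window [2B, align 2] → 106
@106: proto [1B, align 1] → 107
+1 pad (align 4)
@108: length [4B, align 4] → 112
@112: port [4B, align 4] → 116
@116: dst [8B, align 4] → 124
size 124, align 4

124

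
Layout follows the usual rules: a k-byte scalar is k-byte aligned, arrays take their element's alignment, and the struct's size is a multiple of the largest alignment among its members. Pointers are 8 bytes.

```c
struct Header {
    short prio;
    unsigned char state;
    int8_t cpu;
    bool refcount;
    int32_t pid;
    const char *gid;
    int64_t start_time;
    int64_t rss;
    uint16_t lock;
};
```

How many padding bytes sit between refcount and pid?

3

prio at 0 (size 2, align 2) → ends 2
state at 2 (size 1, align 1) → ends 3
cpu at 3 (size 1, align 1) → ends 4
refcount at 4 (size 1, align 1) → ends 5
pad 3 to align 4 for pid
pid at 8 (size 4, align 4) → ends 12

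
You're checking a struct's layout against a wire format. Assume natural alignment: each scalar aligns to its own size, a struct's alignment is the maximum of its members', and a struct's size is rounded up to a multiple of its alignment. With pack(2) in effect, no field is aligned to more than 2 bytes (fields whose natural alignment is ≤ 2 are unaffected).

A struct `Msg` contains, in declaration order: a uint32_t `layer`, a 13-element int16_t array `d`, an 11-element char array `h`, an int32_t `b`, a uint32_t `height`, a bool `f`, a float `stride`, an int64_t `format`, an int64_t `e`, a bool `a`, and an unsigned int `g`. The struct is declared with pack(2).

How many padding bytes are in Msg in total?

3

layer at 0 (size 4, align 2) → ends 4
d at 4 (size 26, align 2) → ends 30
h at 30 (size 11, align 1) → ends 41
pad 1 to align 2 for b
b at 42 (size 4, align 2) → ends 46
height at 46 (size 4, align 2) → ends 50
f at 50 (size 1, align 1) → ends 51
pad 1 to align 2 for stride
stride at 52 (size 4, align 2) → ends 56
format at 56 (size 8, align 2) → ends 64
e at 64 (size 8, align 2) → ends 72
a at 72 (size 1, align 1) → ends 73
pad 1 to align 2 for g
g at 74 (size 4, align 2) → ends 78
total 78 bytes, alignment 2
data bytes 75, size 78 → padding 3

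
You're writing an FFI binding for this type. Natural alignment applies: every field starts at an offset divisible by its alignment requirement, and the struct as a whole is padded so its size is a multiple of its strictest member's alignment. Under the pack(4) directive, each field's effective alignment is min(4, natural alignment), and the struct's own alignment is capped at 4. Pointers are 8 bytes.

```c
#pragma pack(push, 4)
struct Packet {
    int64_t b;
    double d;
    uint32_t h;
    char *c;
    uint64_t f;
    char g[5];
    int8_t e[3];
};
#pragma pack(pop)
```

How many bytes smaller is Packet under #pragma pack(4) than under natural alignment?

4

natural layout:
  b at 0 (size 8, align 8) → ends 8
  d at 8 (size 8, align 8) → ends 16
  h at 16 (size 4, align 4) → ends 20
  pad 4 to align 8 for c
  c at 24 (size 8, align 8) → ends 32
  f at 32 (size 8, align 8) → ends 40
  g at 40 (size 5, align 1) → ends 45
  e at 45 (size 3, align 1) → ends 48
  total 48 bytes, alignment 8
packed(4) layout:
  b at 0 (size 8, align 4) → ends 8
  d at 8 (size 8, align 4) → ends 16
  h at 16 (size 4, align 4) → ends 20
  c at 20 (size 8, align 4) → ends 28
  f at 28 (size 8, align 4) → ends 36
  g at 36 (size 5, align 1) → ends 41
  e at 41 (size 3, align 1) → ends 44
  total 44 bytes, alignment 4
48 − 44 = 4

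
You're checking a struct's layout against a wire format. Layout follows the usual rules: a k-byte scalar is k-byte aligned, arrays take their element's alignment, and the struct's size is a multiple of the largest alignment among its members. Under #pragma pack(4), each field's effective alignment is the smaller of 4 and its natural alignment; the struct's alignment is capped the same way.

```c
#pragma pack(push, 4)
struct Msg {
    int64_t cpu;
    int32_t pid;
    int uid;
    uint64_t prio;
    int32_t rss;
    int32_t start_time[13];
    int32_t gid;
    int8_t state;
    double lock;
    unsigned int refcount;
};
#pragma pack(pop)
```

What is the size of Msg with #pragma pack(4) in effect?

@0: cpu [8B, align 4] → 8
@8: pid [4B, align 4] → 12
@12: uid [4B, align 4] → 16
@16: prio [8B, align 4] → 24
@24: rss [4B, align 4] → 28
@28: start_time [52B, align 4] → 80
@80: gid [4B, align 4] → 84
@84: state [1B, align 1] → 85
+3 pad (align 4)
@88: lock [8B, align 4] → 96
@96: refcount [4B, align 4] → 100
size 100, align 4

100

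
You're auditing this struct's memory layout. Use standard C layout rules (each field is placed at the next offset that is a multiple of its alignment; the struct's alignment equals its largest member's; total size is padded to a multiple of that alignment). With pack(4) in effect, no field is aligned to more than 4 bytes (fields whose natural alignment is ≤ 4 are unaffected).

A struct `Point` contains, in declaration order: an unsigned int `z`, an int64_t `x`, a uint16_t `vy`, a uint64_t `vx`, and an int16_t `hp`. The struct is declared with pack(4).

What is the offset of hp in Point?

0..4  z  (4B, 4-aligned)
4..12  x  (8B, 4-aligned)
12..14  vy  (2B, 2-aligned)
14..16  -- padding (2B)
16..24  vx  (8B, 4-aligned)
24..26  hp  (2B, 2-aligned)

24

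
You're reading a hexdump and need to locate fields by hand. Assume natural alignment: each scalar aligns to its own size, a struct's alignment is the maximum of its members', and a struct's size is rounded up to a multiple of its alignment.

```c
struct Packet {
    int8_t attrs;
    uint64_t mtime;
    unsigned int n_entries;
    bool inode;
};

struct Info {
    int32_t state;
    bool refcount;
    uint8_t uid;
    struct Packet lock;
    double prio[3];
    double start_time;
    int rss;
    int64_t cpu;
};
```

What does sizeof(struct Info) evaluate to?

Packet: attrs at 0 (size 1, align 1) → ends 1; pad 7 to align 8 for mtime; mtime at 8 (size 8, align 8) → ends 16; n_entries at 16 (size 4, align 4) → ends 20; inode at 20 (size 1, align 1) → ends 21; tail pad 3 to reach multiple of 8; total 24 bytes, alignment 8
state at 0 (size 4, align 4) → ends 4
refcount at 4 (size 1, align 1) → ends 5
uid at 5 (size 1, align 1) → ends 6
pad 2 to align 8 for lock
lock at 8 (size 24, align 8) → ends 32
prio at 32 (size 24, align 8) → ends 56
start_time at 56 (size 8, align 8) → ends 64
rss at 64 (size 4, align 4) → ends 68
pad 4 to align 8 for cpu
cpu at 72 (size 8, align 8) → ends 80
total 80 bytes, alignment 8

80 bytes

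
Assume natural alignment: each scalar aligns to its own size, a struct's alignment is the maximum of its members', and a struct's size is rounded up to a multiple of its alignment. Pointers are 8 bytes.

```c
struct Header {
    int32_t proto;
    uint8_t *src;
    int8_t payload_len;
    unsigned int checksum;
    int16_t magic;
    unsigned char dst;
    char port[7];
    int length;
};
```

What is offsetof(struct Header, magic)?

proto at 0 (size 4, align 4) → ends 4
pad 4 to align 8 for src
src at 8 (size 8, align 8) → ends 16
payload_len at 16 (size 1, align 1) → ends 17
pad 3 to align 4 for checksum
checksum at 20 (size 4, align 4) → ends 24
magic at 24 (size 2, align 2) → ends 26

24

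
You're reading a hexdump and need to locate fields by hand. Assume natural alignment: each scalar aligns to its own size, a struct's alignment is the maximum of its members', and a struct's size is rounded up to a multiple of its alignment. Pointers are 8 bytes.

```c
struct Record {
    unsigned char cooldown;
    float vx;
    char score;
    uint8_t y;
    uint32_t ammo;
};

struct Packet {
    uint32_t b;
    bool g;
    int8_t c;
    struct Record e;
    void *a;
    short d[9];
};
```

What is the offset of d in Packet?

Record: @0: cooldown [1B, align 1] → 1; +3 pad (align 4); @4: vx [4B, align 4] → 8; @8: score [1B, align 1] → 9; @9: y [1B, align 1] → 10; +2 pad (align 4); @12: ammo [4B, align 4] → 16; size 16, align 4
@0: b [4B, align 4] → 4
@4: g [1B, align 1] → 5
@5: c [1B, align 1] → 6
+2 pad (align 4)
@8: e [16B, align 4] → 24
@24: a [8B, align 8] → 32
@32: d [18B, align 2] → 50

32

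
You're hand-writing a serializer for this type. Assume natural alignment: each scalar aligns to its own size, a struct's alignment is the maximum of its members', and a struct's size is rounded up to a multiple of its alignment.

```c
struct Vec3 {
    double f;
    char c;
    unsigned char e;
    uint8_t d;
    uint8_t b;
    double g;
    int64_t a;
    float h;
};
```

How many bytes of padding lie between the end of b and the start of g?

4

f at 0 (size 8, align 8) → ends 8
c at 8 (size 1, align 1) → ends 9
e at 9 (size 1, align 1) → ends 10
d at 10 (size 1, align 1) → ends 11
b at 11 (size 1, align 1) → ends 12
pad 4 to align 8 for g
g at 16 (size 8, align 8) → ends 24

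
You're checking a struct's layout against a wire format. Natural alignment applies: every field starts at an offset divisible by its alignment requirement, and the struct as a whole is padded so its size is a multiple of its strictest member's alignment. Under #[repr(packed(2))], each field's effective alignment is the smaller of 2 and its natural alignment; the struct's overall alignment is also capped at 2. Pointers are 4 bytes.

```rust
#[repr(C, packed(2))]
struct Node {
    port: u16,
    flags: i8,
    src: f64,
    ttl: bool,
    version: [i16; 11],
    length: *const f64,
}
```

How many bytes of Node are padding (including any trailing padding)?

2

0..2  port  (2B, 2-aligned)
2..3  flags  (1B, 1-aligned)
3..4  -- padding (1B)
4..12  src  (8B, 2-aligned)
12..13  ttl  (1B, 1-aligned)
13..14  -- padding (1B)
14..36  version  (22B, 2-aligned)
36..40  length  (4B, 2-aligned)
sizeof = 40, alignof = 2
data bytes 38, size 40 → padding 2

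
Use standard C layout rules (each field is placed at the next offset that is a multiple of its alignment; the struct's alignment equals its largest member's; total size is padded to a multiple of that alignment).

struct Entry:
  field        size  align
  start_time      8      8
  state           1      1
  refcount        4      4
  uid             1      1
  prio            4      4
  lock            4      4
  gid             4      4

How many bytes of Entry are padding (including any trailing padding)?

6

0..8  start_time  (8B, 8-aligned)
8..9  state  (1B, 1-aligned)
9..12  -- padding (3B)
12..16  refcount  (4B, 4-aligned)
16..17  uid  (1B, 1-aligned)
17..20  -- padding (3B)
20..24  prio  (4B, 4-aligned)
24..28  lock  (4B, 4-aligned)
28..32  gid  (4B, 4-aligned)
sizeof = 32, alignof = 8
data bytes 26, size 32 → padding 6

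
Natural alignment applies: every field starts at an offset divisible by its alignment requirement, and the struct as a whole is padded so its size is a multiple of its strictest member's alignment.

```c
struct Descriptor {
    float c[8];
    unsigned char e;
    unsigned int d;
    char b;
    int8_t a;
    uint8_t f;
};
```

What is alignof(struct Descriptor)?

4

member alignments: c=4, e=1, d=4, b=1, a=1, f=1
max = 4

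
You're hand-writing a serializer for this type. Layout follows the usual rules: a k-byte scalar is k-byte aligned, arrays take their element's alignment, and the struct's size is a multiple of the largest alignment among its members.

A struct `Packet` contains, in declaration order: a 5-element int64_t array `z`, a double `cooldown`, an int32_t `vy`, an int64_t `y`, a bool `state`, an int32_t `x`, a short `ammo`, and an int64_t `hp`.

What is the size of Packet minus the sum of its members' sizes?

13

@0: z [40B, align 8] → 40
@40: cooldown [8B, align 8] → 48
@48: vy [4B, align 4] → 52
+4 pad (align 8)
@56: y [8B, align 8] → 64
@64: state [1B, align 1] → 65
+3 pad (align 4)
@68: x [4B, align 4] → 72
@72: ammo [2B, align 2] → 74
+6 pad (align 8)
@80: hp [8B, align 8] → 88
size 88, align 8
data bytes 75, size 88 → padding 13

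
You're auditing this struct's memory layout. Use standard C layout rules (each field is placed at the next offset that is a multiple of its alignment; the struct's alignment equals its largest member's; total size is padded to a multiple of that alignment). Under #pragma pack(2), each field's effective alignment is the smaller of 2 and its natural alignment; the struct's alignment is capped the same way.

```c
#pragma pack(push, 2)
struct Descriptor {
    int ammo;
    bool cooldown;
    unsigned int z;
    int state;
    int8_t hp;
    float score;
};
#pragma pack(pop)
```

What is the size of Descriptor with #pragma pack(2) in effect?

ammo at 0 (size 4, align 2) → ends 4
cooldown at 4 (size 1, align 1) → ends 5
pad 1 to align 2 for z
z at 6 (size 4, align 2) → ends 10
state at 10 (size 4, align 2) → ends 14
hp at 14 (size 1, align 1) → ends 15
pad 1 to align 2 for score
score at 16 (size 4, align 2) → ends 20
total 20 bytes, alignment 2

20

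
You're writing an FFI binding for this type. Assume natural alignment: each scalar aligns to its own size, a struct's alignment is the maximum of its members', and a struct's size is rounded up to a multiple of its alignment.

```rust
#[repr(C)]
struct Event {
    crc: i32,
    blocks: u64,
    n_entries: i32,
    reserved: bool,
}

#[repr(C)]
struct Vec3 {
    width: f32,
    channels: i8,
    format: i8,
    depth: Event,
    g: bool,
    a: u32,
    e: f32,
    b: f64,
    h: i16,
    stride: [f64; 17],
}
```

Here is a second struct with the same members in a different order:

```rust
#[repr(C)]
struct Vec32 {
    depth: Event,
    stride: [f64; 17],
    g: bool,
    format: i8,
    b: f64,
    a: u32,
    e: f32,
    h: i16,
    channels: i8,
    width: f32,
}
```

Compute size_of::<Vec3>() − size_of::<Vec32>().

Event: crc at 0 (size 4, align 4) → ends 4; pad 4 to align 8 for blocks; blocks at 8 (size 8, align 8) → ends 16; n_entries at 16 (size 4, align 4) → ends 20; reserved at 20 (size 1, align 1) → ends 21; tail pad 3 to reach multiple of 8; total 24 bytes, alignment 8
width at 0 (size 4, align 4) → ends 4
channels at 4 (size 1, align 1) → ends 5
format at 5 (size 1, align 1) → ends 6
pad 2 to align 8 for depth
depth at 8 (size 24, align 8) → ends 32
g at 32 (size 1, align 1) → ends 33
pad 3 to align 4 for a
a at 36 (size 4, align 4) → ends 40
e at 40 (size 4, align 4) → ends 44
pad 4 to align 8 for b
b at 48 (size 8, align 8) → ends 56
h at 56 (size 2, align 2) → ends 58
pad 6 to align 8 for stride
stride at 64 (size 136, align 8) → ends 200
total 200 bytes, alignment 8
— Vec32 —
depth at 0 (size 24, align 8) → ends 24
stride at 24 (size 136, align 8) → ends 160
g at 160 (size 1, align 1) → ends 161
format at 161 (size 1, align 1) → ends 162
pad 6 to align 8 for b
b at 168 (size 8, align 8) → ends 176
a at 176 (size 4, align 4) → ends 180
e at 180 (size 4, align 4) → ends 184
h at 184 (size 2, align 2) → ends 186
channels at 186 (size 1, align 1) → ends 187
pad 1 to align 4 for width
width at 188 (size 4, align 4) → ends 192
total 192 bytes, alignment 8
200 − 192 = 8

8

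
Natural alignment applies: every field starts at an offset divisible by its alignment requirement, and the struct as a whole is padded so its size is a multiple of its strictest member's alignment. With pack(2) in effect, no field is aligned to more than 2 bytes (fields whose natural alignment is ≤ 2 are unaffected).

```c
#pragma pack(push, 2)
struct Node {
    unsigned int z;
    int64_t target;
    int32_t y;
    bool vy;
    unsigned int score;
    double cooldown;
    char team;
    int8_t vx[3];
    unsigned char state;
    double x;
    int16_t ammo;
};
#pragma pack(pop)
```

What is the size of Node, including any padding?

46

z at 0 (size 4, align 2) → ends 4
target at 4 (size 8, align 2) → ends 12
y at 12 (size 4, align 2) → ends 16
vy at 16 (size 1, align 1) → ends 17
pad 1 to align 2 for score
score at 18 (size 4, align 2) → ends 22
cooldown at 22 (size 8, align 2) → ends 30
team at 30 (size 1, align 1) → ends 31
vx at 31 (size 3, align 1) → ends 34
state at 34 (size 1, align 1) → ends 35
pad 1 to align 2 for x
x at 36 (size 8, align 2) → ends 44
ammo at 44 (size 2, align 2) → ends 46
total 46 bytes, alignment 2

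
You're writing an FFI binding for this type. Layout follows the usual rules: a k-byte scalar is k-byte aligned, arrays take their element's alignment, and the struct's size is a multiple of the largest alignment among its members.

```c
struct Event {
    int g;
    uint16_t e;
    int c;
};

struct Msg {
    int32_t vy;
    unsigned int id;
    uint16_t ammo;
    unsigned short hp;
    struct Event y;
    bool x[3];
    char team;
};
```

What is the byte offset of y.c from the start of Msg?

Event: @0: g [4B, align 4] → 4; @4: e [2B, align 2] → 6; +2 pad (align 4); @8: c [4B, align 4] → 12; size 12, align 4
@0: vy [4B, align 4] → 4
@4: id [4B, align 4] → 8
@8: ammo [2B, align 2] → 10
@10: hp [2B, align 2] → 12
@12: y [12B, align 4] → 24
within Event: c at 8
12 + 8 = 20

20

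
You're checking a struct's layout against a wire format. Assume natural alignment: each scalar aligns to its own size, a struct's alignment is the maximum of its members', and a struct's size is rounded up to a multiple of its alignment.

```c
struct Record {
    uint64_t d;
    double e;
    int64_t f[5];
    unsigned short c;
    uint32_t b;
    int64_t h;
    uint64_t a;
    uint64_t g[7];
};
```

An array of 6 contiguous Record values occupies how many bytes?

816

d at 0 (size 8, align 8) → ends 8
e at 8 (size 8, align 8) → ends 16
f at 16 (size 40, align 8) → ends 56
c at 56 (size 2, align 2) → ends 58
pad 2 to align 4 for b
b at 60 (size 4, align 4) → ends 64
h at 64 (size 8, align 8) → ends 72
a at 72 (size 8, align 8) → ends 80
g at 80 (size 56, align 8) → ends 136
total 136 bytes, alignment 8
array of 6: 6 × 136 = 816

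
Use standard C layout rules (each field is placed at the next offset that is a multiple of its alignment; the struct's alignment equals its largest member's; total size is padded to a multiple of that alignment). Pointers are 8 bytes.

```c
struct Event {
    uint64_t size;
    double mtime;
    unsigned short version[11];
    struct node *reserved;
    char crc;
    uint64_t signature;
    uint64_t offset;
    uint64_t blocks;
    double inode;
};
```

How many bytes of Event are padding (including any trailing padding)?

9

size at 0 (size 8, align 8) → ends 8
mtime at 8 (size 8, align 8) → ends 16
version at 16 (size 22, align 2) → ends 38
pad 2 to align 8 for reserved
reserved at 40 (size 8, align 8) → ends 48
crc at 48 (size 1, align 1) → ends 49
pad 7 to align 8 for signature
signature at 56 (size 8, align 8) → ends 64
offset at 64 (size 8, align 8) → ends 72
blocks at 72 (size 8, align 8) → ends 80
inode at 80 (size 8, align 8) → ends 88
total 88 bytes, alignment 8
data bytes 79, size 88 → padding 9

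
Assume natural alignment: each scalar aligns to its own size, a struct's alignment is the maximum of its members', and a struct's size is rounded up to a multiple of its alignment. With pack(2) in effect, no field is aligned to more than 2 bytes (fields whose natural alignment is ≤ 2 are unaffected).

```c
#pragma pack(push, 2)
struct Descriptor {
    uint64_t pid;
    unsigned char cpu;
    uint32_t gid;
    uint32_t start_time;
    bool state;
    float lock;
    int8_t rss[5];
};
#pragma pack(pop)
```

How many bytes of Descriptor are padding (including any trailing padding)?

@0: pid [8B, align 2] → 8
@8: cpu [1B, align 1] → 9
+1 pad (align 2)
@10: gid [4B, align 2] → 14
@14: start_time [4B, align 2] → 18
@18: state [1B, align 1] → 19
+1 pad (align 2)
@20: lock [4B, align 2] → 24
@24: rss [5B, align 1] → 29
+1 tail pad (align 2)
size 30, align 2
data bytes 27, size 30 → padding 3

3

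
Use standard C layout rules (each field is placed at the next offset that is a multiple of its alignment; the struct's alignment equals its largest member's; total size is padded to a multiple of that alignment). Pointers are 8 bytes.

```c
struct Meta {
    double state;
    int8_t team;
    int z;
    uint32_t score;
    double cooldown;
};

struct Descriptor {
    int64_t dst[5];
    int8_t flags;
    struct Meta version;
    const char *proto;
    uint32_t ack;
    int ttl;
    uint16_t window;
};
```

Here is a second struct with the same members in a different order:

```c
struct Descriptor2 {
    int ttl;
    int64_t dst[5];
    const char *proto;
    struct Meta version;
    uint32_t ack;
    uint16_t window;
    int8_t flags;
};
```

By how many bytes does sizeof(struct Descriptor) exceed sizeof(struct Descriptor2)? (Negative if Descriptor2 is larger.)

Meta: state at 0 (size 8, align 8) → ends 8; team at 8 (size 1, align 1) → ends 9; pad 3 to align 4 for z; z at 12 (size 4, align 4) → ends 16; score at 16 (size 4, align 4) → ends 20; pad 4 to align 8 for cooldown; cooldown at 24 (size 8, align 8) → ends 32; total 32 bytes, alignment 8
dst at 0 (size 40, align 8) → ends 40
flags at 40 (size 1, align 1) → ends 41
pad 7 to align 8 for version
version at 48 (size 32, align 8) → ends 80
proto at 80 (size 8, align 8) → ends 88
ack at 88 (size 4, align 4) → ends 92
ttl at 92 (size 4, align 4) → ends 96
window at 96 (size 2, align 2) → ends 98
tail pad 6 to reach multiple of 8
total 104 bytes, alignment 8
— Descriptor2 —
ttl at 0 (size 4, align 4) → ends 4
pad 4 to align 8 for dst
dst at 8 (size 40, align 8) → ends 48
proto at 48 (size 8, align 8) → ends 56
version at 56 (size 32, align 8) → ends 88
ack at 88 (size 4, align 4) → ends 92
window at 92 (size 2, align 2) → ends 94
flags at 94 (size 1, align 1) → ends 95
tail pad 1 to reach multiple of 8
total 96 bytes, alignment 8
104 − 96 = 8

8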